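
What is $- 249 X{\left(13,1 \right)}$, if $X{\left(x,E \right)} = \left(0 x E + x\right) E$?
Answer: $-3237$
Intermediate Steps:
$X{\left(x,E \right)} = E x$ ($X{\left(x,E \right)} = \left(0 E + x\right) E = \left(0 + x\right) E = x E = E x$)
$- 249 X{\left(13,1 \right)} = - 249 \cdot 1 \cdot 13 = \left(-249\right) 13 = -3237$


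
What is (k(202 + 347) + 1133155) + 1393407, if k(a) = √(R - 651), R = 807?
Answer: 2526562 + 2*√39 ≈ 2.5266e+6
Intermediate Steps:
k(a) = 2*√39 (k(a) = √(807 - 651) = √156 = 2*√39)
(k(202 + 347) + 1133155) + 1393407 = (2*√39 + 1133155) + 1393407 = (1133155 + 2*√39) + 1393407 = 2526562 + 2*√39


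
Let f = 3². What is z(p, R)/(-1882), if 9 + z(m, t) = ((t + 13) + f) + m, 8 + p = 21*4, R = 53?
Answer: -71/941 ≈ -0.075452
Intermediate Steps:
f = 9
p = 76 (p = -8 + 21*4 = -8 + 84 = 76)
z(m, t) = 13 + m + t (z(m, t) = -9 + (((t + 13) + 9) + m) = -9 + (((13 + t) + 9) + m) = -9 + ((22 + t) + m) = -9 + (22 + m + t) = 13 + m + t)
z(p, R)/(-1882) = (13 + 76 + 53)/(-1882) = 142*(-1/1882) = -71/941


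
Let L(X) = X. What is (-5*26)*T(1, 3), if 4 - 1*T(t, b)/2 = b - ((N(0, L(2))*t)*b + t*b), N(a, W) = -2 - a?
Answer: 520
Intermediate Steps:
T(t, b) = 8 - 2*b - 2*b*t (T(t, b) = 8 - 2*(b - (((-2 - 1*0)*t)*b + t*b)) = 8 - 2*(b - (((-2 + 0)*t)*b + b*t)) = 8 - 2*(b - ((-2*t)*b + b*t)) = 8 - 2*(b - (-2*b*t + b*t)) = 8 - 2*(b - (-1)*b*t) = 8 - 2*(b + b*t) = 8 + (-2*b - 2*b*t) = 8 - 2*b - 2*b*t)
(-5*26)*T(1, 3) = (-5*26)*(8 - 2*3 - 2*3*1) = -130*(8 - 6 - 6) = -130*(-4) = 520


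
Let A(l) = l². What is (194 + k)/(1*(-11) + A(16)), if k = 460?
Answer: 654/245 ≈ 2.6694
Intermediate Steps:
(194 + k)/(1*(-11) + A(16)) = (194 + 460)/(1*(-11) + 16²) = 654/(-11 + 256) = 654/245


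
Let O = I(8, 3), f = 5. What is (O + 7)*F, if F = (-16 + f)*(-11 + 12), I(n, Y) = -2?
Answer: -55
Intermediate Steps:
O = -2
F = -11 (F = (-16 + 5)*(-11 + 12) = -11*1 = -11)
(O + 7)*F = (-2 + 7)*(-11) = 5*(-11) = -55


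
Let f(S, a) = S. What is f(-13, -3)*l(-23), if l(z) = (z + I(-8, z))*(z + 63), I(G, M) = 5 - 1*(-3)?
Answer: 7800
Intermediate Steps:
I(G, M) = 8 (I(G, M) = 5 + 3 = 8)
l(z) = (8 + z)*(63 + z) (l(z) = (z + 8)*(z + 63) = (8 + z)*(63 + z))
f(-13, -3)*l(-23) = -13*(504 + (-23)² + 71*(-23)) = -13*(504 + 529 - 1633) = -13*(-600) = 7800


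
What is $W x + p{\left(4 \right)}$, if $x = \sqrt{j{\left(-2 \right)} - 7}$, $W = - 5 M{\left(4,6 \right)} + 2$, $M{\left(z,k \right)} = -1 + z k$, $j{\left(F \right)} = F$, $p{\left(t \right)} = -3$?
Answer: $-3 - 339 i \approx -3.0 - 339.0 i$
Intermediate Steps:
$M{\left(z,k \right)} = -1 + k z$
$W = -113$ ($W = - 5 \left(-1 + 6 \cdot 4\right) + 2 = - 5 \left(-1 + 24\right) + 2 = \left(-5\right) 23 + 2 = -115 + 2 = -113$)
$x = 3 i$ ($x = \sqrt{-2 - 7} = \sqrt{-9} = 3 i \approx 3.0 i$)
$W x + p{\left(4 \right)} = - 113 \cdot 3 i - 3 = - 339 i - 3 = -3 - 339 i$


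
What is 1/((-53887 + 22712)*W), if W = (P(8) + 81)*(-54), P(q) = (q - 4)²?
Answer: 1/163294650 ≈ 6.1239e-9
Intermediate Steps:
P(q) = (-4 + q)²
W = -5238 (W = ((-4 + 8)² + 81)*(-54) = (4² + 81)*(-54) = (16 + 81)*(-54) = 97*(-54) = -5238)
1/((-53887 + 22712)*W) = 1/((-53887 + 22712)*(-5238)) = -1/5238/(-31175) = -1/31175*(-1/5238) = 1/163294650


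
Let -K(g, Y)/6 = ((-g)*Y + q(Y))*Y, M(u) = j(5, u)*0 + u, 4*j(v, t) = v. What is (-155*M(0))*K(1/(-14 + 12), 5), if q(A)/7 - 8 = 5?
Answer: 0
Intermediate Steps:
q(A) = 91 (q(A) = 56 + 7*5 = 56 + 35 = 91)
j(v, t) = v/4
M(u) = u (M(u) = ((¼)*5)*0 + u = (5/4)*0 + u = 0 + u = u)
K(g, Y) = -6*Y*(91 - Y*g) (K(g, Y) = -6*((-g)*Y + 91)*Y = -6*(-Y*g + 91)*Y = -6*(91 - Y*g)*Y = -6*Y*(91 - Y*g))
(-155*M(0))*K(1/(-14 + 12), 5) = (-155*0)*(6*5*(-91 + 5/(-14 + 12))) = 0*(6*5*(-91 + 5/(-2))) = 0*(6*5*(-91 + 5*(-½))) = 0*(6*5*(-91 - 5/2)) = 0*(6*5*(-187/2)) = 0*(-2805) = 0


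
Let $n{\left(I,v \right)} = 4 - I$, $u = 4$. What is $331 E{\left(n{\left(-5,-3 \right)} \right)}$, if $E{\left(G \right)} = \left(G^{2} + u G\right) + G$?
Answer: $41706$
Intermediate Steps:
$E{\left(G \right)} = G^{2} + 5 G$ ($E{\left(G \right)} = \left(G^{2} + 4 G\right) + G = G^{2} + 5 G$)
$331 E{\left(n{\left(-5,-3 \right)} \right)} = 331 \left(4 - -5\right) \left(5 + \left(4 - -5\right)\right) = 331 \left(4 + 5\right) \left(5 + \left(4 + 5\right)\right) = 331 \cdot 9 \left(5 + 9\right) = 331 \cdot 9 \cdot 14 = 331 \cdot 126 = 41706$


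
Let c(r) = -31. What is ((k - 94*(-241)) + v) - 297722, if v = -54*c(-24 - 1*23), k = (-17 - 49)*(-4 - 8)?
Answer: -272602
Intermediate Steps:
k = 792 (k = -66*(-12) = 792)
v = 1674 (v = -54*(-31) = 1674)
((k - 94*(-241)) + v) - 297722 = ((792 - 94*(-241)) + 1674) - 297722 = ((792 + 22654) + 1674) - 297722 = (23446 + 1674) - 297722 = 25120 - 297722 = -272602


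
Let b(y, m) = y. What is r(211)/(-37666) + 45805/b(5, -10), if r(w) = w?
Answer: 345058015/37666 ≈ 9161.0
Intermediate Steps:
r(211)/(-37666) + 45805/b(5, -10) = 211/(-37666) + 45805/5 = 211*(-1/37666) + 45805*(1/5) = -211/37666 + 9161 = 345058015/37666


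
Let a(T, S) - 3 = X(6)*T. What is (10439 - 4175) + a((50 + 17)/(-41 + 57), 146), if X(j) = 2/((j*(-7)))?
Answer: 2105645/336 ≈ 6266.8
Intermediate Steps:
X(j) = -2/(7*j) (X(j) = 2/((-7*j)) = 2*(-1/(7*j)) = -2/(7*j))
a(T, S) = 3 - T/21 (a(T, S) = 3 + (-2/7/6)*T = 3 + (-2/7*⅙)*T = 3 - T/21)
(10439 - 4175) + a((50 + 17)/(-41 + 57), 146) = (10439 - 4175) + (3 - (50 + 17)/(21*(-41 + 57))) = 6264 + (3 - 67/(21*16)) = 6264 + (3 - 1/21*67/16) = 6264 + (3 - 67/336) = 6264 + 941/336 = 2105645/336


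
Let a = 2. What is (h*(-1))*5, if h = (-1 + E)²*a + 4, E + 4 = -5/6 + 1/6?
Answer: -3070/9 ≈ -341.11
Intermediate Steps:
E = -14/3 (E = -4 + (-5/6 + 1/6) = -4 + (-5*⅙ + 1*(⅙)) = -4 + (-⅚ + ⅙) = -4 - ⅔ = -14/3 ≈ -4.6667)
h = 614/9 (h = (-1 - 14/3)²*2 + 4 = (-17/3)²*2 + 4 = (289/9)*2 + 4 = 578/9 + 4 = 614/9 ≈ 68.222)
(h*(-1))*5 = ((614/9)*(-1))*5 = -614/9*5 = -3070/9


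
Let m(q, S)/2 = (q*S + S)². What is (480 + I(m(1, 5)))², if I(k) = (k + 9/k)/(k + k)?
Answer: 1477634291920081/6400000000 ≈ 2.3088e+5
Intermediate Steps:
m(q, S) = 2*(S + S*q)² (m(q, S) = 2*(q*S + S)² = 2*(S*q + S)² = 2*(S + S*q)²)
I(k) = (k + 9/k)/(2*k) (I(k) = (k + 9/k)/((2*k)) = (k + 9/k)*(1/(2*k)) = (k + 9/k)/(2*k))
(480 + I(m(1, 5)))² = (480 + (9 + (2*5²*(1 + 1)²)²)/(2*(2*5²*(1 + 1)²)²))² = (480 + (9 + (2*25*2²)²)/(2*(2*25*2²)²))² = (480 + (9 + (2*25*4)²)/(2*(2*25*4)²))² = (480 + (½)*(9 + 200²)/200²)² = (480 + (½)*(1/40000)*(9 + 40000))² = (480 + (½)*(1/40000)*40009)² = (480 + 40009/80000)² = (38440009/80000)² = 1477634291920081/6400000000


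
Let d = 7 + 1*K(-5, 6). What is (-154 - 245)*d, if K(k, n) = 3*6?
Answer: -9975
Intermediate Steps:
K(k, n) = 18
d = 25 (d = 7 + 1*18 = 7 + 18 = 25)
(-154 - 245)*d = (-154 - 245)*25 = -399*25 = -9975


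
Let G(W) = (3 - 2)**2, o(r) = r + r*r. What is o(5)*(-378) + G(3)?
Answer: -11339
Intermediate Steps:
o(r) = r + r**2
G(W) = 1 (G(W) = 1**2 = 1)
o(5)*(-378) + G(3) = (5*(1 + 5))*(-378) + 1 = (5*6)*(-378) + 1 = 30*(-378) + 1 = -11340 + 1 = -11339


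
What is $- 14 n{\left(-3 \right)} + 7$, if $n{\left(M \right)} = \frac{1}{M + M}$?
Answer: $\frac{28}{3} \approx 9.3333$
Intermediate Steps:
$n{\left(M \right)} = \frac{1}{2 M}$
$- 14 n{\left(-3 \right)} + 7 = - 14 \frac{1}{2 \left(-3\right)} + 7 = - 14 \cdot \frac{1}{2} \left(- \frac{1}{3}\right) + 7 = \left(-14\right) \left(- \frac{1}{6}\right) + 7 = \frac{7}{3} + 7 = \frac{28}{3}$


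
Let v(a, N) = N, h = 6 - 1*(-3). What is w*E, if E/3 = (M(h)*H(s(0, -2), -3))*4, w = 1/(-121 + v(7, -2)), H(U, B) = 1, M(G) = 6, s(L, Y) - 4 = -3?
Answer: -24/41 ≈ -0.58537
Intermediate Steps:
h = 9 (h = 6 + 3 = 9)
s(L, Y) = 1 (s(L, Y) = 4 - 3 = 1)
w = -1/123 (w = 1/(-121 - 2) = 1/(-123) = -1/123 ≈ -0.0081301)
E = 72 (E = 3*((6*1)*4) = 3*(6*4) = 3*24 = 72)
w*E = -1/123*72 = -24/41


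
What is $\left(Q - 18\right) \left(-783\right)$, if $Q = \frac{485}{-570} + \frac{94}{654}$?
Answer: $\frac{60670755}{4142} \approx 14648.0$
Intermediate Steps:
$Q = - \frac{2929}{4142}$ ($Q = 485 \left(- \frac{1}{570}\right) + 94 \cdot \frac{1}{654} = - \frac{97}{114} + \frac{47}{327} = - \frac{2929}{4142} \approx -0.70715$)
$\left(Q - 18\right) \left(-783\right) = \left(- \frac{2929}{4142} - 18\right) \left(-783\right) = \left(- \frac{77485}{4142}\right) \left(-783\right) = \frac{60670755}{4142}$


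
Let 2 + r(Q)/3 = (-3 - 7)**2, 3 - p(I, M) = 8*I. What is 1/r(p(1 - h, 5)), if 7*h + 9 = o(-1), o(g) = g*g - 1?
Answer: 1/294 ≈ 0.0034014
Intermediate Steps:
o(g) = -1 + g**2 (o(g) = g**2 - 1 = -1 + g**2)
h = -9/7 (h = -9/7 + (-1 + (-1)**2)/7 = -9/7 + (-1 + 1)/7 = -9/7 + (1/7)*0 = -9/7 + 0 = -9/7 ≈ -1.2857)
p(I, M) = 3 - 8*I
r(Q) = 294 (r(Q) = -6 + 3*(-3 - 7)**2 = -6 + 3*(-10)**2 = -6 + 3*100 = -6 + 300 = 294)
1/r(p(1 - h, 5)) = 1/294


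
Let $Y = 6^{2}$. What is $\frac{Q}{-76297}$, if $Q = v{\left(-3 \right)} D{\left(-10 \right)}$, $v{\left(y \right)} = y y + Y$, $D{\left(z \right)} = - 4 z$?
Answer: $- \frac{1800}{76297} \approx -0.023592$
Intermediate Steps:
$Y = 36$
$v{\left(y \right)} = 36 + y^{2}$ ($v{\left(y \right)} = y y + 36 = y^{2} + 36 = 36 + y^{2}$)
$Q = 1800$ ($Q = \left(36 + \left(-3\right)^{2}\right) \left(\left(-4\right) \left(-10\right)\right) = \left(36 + 9\right) 40 = 45 \cdot 40 = 1800$)
$\frac{Q}{-76297} = \frac{1800}{-76297} = 1800 \left(- \frac{1}{76297}\right) = - \frac{1800}{76297}$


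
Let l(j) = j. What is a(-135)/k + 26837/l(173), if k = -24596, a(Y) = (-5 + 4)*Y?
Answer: 660059497/4255108 ≈ 155.12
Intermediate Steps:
a(Y) = -Y
a(-135)/k + 26837/l(173) = -1*(-135)/(-24596) + 26837/173 = 135*(-1/24596) + 26837*(1/173) = -135/24596 + 26837/173 = 660059497/4255108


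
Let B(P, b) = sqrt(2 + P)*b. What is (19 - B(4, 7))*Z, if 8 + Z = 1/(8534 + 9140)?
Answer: -2686429/17674 + 989737*sqrt(6)/17674 ≈ -14.828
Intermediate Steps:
B(P, b) = b*sqrt(2 + P)
Z = -141391/17674 (Z = -8 + 1/(8534 + 9140) = -8 + 1/17674 = -141391/17674 ≈ -7.9999)
(19 - B(4, 7))*Z = (19 - 7*sqrt(2 + 4))*(-141391/17674) = (19 - 7*sqrt(6))*(-141391/17674) = -2686429/17674 + 989737*sqrt(6)/17674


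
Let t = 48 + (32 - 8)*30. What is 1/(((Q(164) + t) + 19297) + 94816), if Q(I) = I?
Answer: 1/115045 ≈ 8.6923e-6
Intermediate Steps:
t = 768 (t = 48 + 24*30 = 48 + 720 = 768)
1/(((Q(164) + t) + 19297) + 94816) = 1/(((164 + 768) + 19297) + 94816) = 1/((932 + 19297) + 94816) = 1/(20229 + 94816) = 1/115045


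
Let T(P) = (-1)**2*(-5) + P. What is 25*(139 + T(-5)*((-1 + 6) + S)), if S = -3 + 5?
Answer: 1725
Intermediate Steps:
T(P) = -5 + P (T(P) = 1*(-5) + P = -5 + P)
S = 2
25*(139 + T(-5)*((-1 + 6) + S)) = 25*(139 + (-5 - 5)*((-1 + 6) + 2)) = 25*(139 - 10*(5 + 2)) = 25*(139 - 10*7) = 25*(139 - 70) = 25*69 = 1725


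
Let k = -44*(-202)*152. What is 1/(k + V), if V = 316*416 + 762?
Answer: 1/1483194 ≈ 6.7422e-7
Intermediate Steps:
k = 1350976 (k = 8888*152 = 1350976)
V = 132218 (V = 131456 + 762 = 132218)
1/(k + V) = 1/(1350976 + 132218) = 1/1483194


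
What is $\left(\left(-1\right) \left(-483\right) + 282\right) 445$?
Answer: $340425$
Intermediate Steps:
$\left(\left(-1\right) \left(-483\right) + 282\right) 445 = \left(483 + 282\right) 445 = 765 \cdot 445 = 340425$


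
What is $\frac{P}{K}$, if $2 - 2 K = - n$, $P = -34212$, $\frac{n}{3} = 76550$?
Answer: $- \frac{17106}{57413} \approx -0.29795$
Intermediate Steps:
$n = 229650$ ($n = 3 \cdot 76550 = 229650$)
$K = 114826$ ($K = 1 - \frac{\left(-1\right) 229650}{2} = 1 - -114825 = 1 + 114825 = 114826$)
$\frac{P}{K} = - \frac{34212}{114826} = \left(-34212\right) \frac{1}{114826} = - \frac{17106}{57413}$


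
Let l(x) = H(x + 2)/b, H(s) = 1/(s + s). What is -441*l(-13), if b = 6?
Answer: 147/44 ≈ 3.3409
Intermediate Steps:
H(s) = 1/(2*s)
l(x) = 1/(12*(2 + x)) (l(x) = (1/(2*(x + 2)))/6 = (1/(2*(2 + x)))*(⅙) = 1/(12*(2 + x)))
-441*l(-13) = -147/(4*(2 - 13)) = -147/(4*(-11)) = -147*(-1)/(4*11) = -441*(-1/132) = 147/44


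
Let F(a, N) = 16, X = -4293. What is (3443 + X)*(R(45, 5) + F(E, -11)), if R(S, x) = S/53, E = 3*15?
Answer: -759050/53 ≈ -14322.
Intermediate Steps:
E = 45
R(S, x) = S/53 (R(S, x) = S*(1/53) = S/53)
(3443 + X)*(R(45, 5) + F(E, -11)) = (3443 - 4293)*((1/53)*45 + 16) = -850*(45/53 + 16) = -850*893/53 = -759050/53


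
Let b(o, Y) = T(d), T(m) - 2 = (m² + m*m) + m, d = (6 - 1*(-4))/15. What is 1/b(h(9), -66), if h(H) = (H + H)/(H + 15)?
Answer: 9/32 ≈ 0.28125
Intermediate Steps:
h(H) = 2*H/(15 + H) (h(H) = (2*H)/(15 + H) = 2*H/(15 + H))
d = ⅔ (d = (6 + 4)*(1/15) = 10*(1/15) = ⅔ ≈ 0.66667)
T(m) = 2 + m + 2*m² (T(m) = 2 + ((m² + m*m) + m) = 2 + ((m² + m²) + m) = 2 + (2*m² + m) = 2 + (m + 2*m²) = 2 + m + 2*m²)
b(o, Y) = 32/9 (b(o, Y) = 2 + ⅔ + 2*(⅔)² = 2 + ⅔ + 2*(4/9) = 2 + ⅔ + 8/9 = 32/9)
1/b(h(9), -66) = 1/(32/9) = 9/32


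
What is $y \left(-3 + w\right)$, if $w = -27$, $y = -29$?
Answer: $870$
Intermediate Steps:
$y \left(-3 + w\right) = - 29 \left(-3 - 27\right) = \left(-29\right) \left(-30\right) = 870$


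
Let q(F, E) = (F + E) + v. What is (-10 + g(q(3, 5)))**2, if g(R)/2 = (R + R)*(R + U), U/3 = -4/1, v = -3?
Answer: 22500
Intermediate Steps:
U = -12 (U = 3*(-4/1) = 3*(-4*1) = 3*(-4) = -12)
q(F, E) = -3 + E + F (q(F, E) = (F + E) - 3 = (E + F) - 3 = -3 + E + F)
g(R) = 4*R*(-12 + R) (g(R) = 2*((R + R)*(R - 12)) = 2*((2*R)*(-12 + R)) = 2*(2*R*(-12 + R)) = 4*R*(-12 + R))
(-10 + g(q(3, 5)))**2 = (-10 + 4*(-3 + 5 + 3)*(-12 + (-3 + 5 + 3)))**2 = (-10 + 4*5*(-12 + 5))**2 = (-10 + 4*5*(-7))**2 = (-10 - 140)**2 = (-150)**2 = 22500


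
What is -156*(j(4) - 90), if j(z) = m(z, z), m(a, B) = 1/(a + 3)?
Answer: 98124/7 ≈ 14018.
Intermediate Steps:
m(a, B) = 1/(3 + a)
j(z) = 1/(3 + z)
-156*(j(4) - 90) = -156*(1/(3 + 4) - 90) = -156*(1/7 - 90) = -156*(-629/7) = 98124/7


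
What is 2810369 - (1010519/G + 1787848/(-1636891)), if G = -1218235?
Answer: 5604210981388139774/1994117907385 ≈ 2.8104e+6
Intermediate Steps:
2810369 - (1010519/G + 1787848/(-1636891)) = 2810369 - (1010519/(-1218235) + 1787848/(-1636891)) = 2810369 - (1010519*(-1/1218235) + 1787848*(-1/1636891)) = 2810369 - (-1010519/1218235 - 1787848/1636891) = 2810369 - 1*(-3832128464709/1994117907385) = 2810369 + 3832128464709/1994117907385 = 5604210981388139774/1994117907385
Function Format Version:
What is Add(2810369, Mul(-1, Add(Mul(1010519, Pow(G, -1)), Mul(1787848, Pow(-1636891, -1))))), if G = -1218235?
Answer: Rational(5604210981388139774, 1994117907385) ≈ 2.8104e+6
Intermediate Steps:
Add(2810369, Mul(-1, Add(Mul(1010519, Pow(G, -1)), Mul(1787848, Pow(-1636891, -1))))) = Add(2810369, Mul(-1, Add(Mul(1010519, Pow(-1218235, -1)), Mul(1787848, Pow(-1636891, -1))))) = Add(2810369, Mul(-1, Add(Mul(1010519, Rational(-1, 1218235)), Mul(1787848, Rational(-1, 1636891))))) = Add(2810369, Mul(-1, Add(Rational(-1010519, 1218235), Rational(-1787848, 1636891)))) = Add(2810369, Mul(-1, Rational(-3832128464709, 1994117907385))) = Add(2810369, Rational(3832128464709, 1994117907385)) = Rational(5604210981388139774, 1994117907385)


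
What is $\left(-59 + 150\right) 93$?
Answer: $8463$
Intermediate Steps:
$\left(-59 + 150\right) 93 = 91 \cdot 93 = 8463$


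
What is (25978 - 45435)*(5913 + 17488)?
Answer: -455313257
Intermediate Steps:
(25978 - 45435)*(5913 + 17488) = -19457*23401 = -455313257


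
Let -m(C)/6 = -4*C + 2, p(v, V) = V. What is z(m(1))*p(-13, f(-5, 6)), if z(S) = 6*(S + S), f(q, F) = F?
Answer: 864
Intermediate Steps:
m(C) = -12 + 24*C (m(C) = -6*(-4*C + 2) = -6*(2 - 4*C) = -12 + 24*C)
z(S) = 12*S (z(S) = 6*(2*S) = 12*S)
z(m(1))*p(-13, f(-5, 6)) = (12*(-12 + 24*1))*6 = (12*(-12 + 24))*6 = (12*12)*6 = 144*6 = 864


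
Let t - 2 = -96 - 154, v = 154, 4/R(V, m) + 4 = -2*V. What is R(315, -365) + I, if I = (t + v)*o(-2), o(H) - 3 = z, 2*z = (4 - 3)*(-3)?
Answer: -44699/317 ≈ -141.01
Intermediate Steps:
z = -3/2 (z = ((4 - 3)*(-3))/2 = (1*(-3))/2 = (½)*(-3) = -3/2 ≈ -1.5000)
o(H) = 3/2 (o(H) = 3 - 3/2 = 3/2)
R(V, m) = 4/(-4 - 2*V)
t = -248 (t = 2 + (-96 - 154) = 2 - 250 = -248)
I = -141 (I = (-248 + 154)*(3/2) = -94*3/2 = -141)
R(315, -365) + I = -2/(2 + 315) - 141 = -2/317 - 141 = -44699/317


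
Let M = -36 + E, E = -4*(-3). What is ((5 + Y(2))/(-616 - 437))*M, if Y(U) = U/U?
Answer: 16/117 ≈ 0.13675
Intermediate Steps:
Y(U) = 1
E = 12
M = -24 (M = -36 + 12 = -24)
((5 + Y(2))/(-616 - 437))*M = ((5 + 1)/(-616 - 437))*(-24) = (6/(-1053))*(-24) = (6*(-1/1053))*(-24) = -2/351*(-24) = 16/117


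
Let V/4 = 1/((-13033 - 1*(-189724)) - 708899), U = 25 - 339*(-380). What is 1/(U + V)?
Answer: 133052/17143084939 ≈ 7.7613e-6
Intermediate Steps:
U = 128845 (U = 25 + 128820 = 128845)
V = -1/133052 (V = 4/((-13033 - 1*(-189724)) - 708899) = 4/((-13033 + 189724) - 708899) = 4/(176691 - 708899) = 4/(-532208) = 4*(-1/532208) = -1/133052 ≈ -7.5159e-6)
1/(U + V) = 1/(128845 - 1/133052) = 1/(17143084939/133052) = 133052/17143084939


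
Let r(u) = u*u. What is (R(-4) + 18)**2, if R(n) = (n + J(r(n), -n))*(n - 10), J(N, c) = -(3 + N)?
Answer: 115600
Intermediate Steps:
r(u) = u**2
J(N, c) = -3 - N
R(n) = (-10 + n)*(-3 + n - n**2) (R(n) = (n + (-3 - n**2))*(n - 10) = (-3 + n - n**2)*(-10 + n) = (-10 + n)*(-3 + n - n**2))
(R(-4) + 18)**2 = ((30 - 1*(-4)**3 - 13*(-4) + 11*(-4)**2) + 18)**2 = ((30 - 1*(-64) + 52 + 11*16) + 18)**2 = ((30 + 64 + 52 + 176) + 18)**2 = (322 + 18)**2 = 340**2 = 115600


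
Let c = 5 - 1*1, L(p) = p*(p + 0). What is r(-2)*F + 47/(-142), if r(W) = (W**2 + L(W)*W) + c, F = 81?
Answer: -47/142 ≈ -0.33099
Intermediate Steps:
L(p) = p**2 (L(p) = p*p = p**2)
c = 4 (c = 5 - 1 = 4)
r(W) = 4 + W**2 + W**3 (r(W) = (W**2 + W**2*W) + 4 = (W**2 + W**3) + 4 = 4 + W**2 + W**3)
r(-2)*F + 47/(-142) = (4 + (-2)**2 + (-2)**3)*81 + 47/(-142) = (4 + 4 - 8)*81 + 47*(-1/142) = 0*81 - 47/142 = 0 - 47/142 = -47/142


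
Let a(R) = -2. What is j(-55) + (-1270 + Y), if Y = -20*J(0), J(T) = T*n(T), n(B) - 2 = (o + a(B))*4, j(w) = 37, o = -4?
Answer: -1233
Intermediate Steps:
n(B) = -22 (n(B) = 2 + (-4 - 2)*4 = 2 - 6*4 = 2 - 24 = -22)
J(T) = -22*T (J(T) = T*(-22) = -22*T)
Y = 0 (Y = -(-440)*0 = -20*0 = 0)
j(-55) + (-1270 + Y) = 37 + (-1270 + 0) = 37 - 1270 = -1233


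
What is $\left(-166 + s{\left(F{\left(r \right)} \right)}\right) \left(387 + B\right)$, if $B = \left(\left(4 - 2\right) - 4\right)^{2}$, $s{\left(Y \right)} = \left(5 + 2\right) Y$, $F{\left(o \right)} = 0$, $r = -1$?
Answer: $-64906$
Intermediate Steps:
$s{\left(Y \right)} = 7 Y$
$B = 4$ ($B = \left(\left(4 - 2\right) - 4\right)^{2} = \left(2 - 4\right)^{2} = \left(-2\right)^{2} = 4$)
$\left(-166 + s{\left(F{\left(r \right)} \right)}\right) \left(387 + B\right) = \left(-166 + 7 \cdot 0\right) \left(387 + 4\right) = \left(-166 + 0\right) 391 = \left(-166\right) 391 = -64906$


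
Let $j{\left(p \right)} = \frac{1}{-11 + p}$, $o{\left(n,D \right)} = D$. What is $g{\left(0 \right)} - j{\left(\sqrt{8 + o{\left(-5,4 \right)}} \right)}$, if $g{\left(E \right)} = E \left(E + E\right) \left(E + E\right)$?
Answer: $\frac{11}{109} + \frac{2 \sqrt{3}}{109} \approx 0.1327$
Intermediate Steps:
$g{\left(E \right)} = 4 E^{3}$ ($g{\left(E \right)} = E 2 E 2 E = E 4 E^{2} = 4 E^{3}$)
$g{\left(0 \right)} - j{\left(\sqrt{8 + o{\left(-5,4 \right)}} \right)} = 4 \cdot 0^{3} - \frac{1}{-11 + \sqrt{8 + 4}} = 4 \cdot 0 - \frac{1}{-11 + \sqrt{12}} = 0 - \frac{1}{-11 + 2 \sqrt{3}} = - \frac{1}{-11 + 2 \sqrt{3}}$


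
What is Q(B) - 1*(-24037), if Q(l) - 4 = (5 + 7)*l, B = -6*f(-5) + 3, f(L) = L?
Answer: 24437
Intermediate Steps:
B = 33 (B = -6*(-5) + 3 = 30 + 3 = 33)
Q(l) = 4 + 12*l (Q(l) = 4 + (5 + 7)*l = 4 + 12*l)
Q(B) - 1*(-24037) = (4 + 12*33) - 1*(-24037) = (4 + 396) + 24037 = 400 + 24037 = 24437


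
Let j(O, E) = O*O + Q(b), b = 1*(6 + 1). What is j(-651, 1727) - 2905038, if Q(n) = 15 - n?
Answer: -2481229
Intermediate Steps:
b = 7 (b = 1*7 = 7)
j(O, E) = 8 + O² (j(O, E) = O*O + (15 - 1*7) = O² + (15 - 7) = O² + 8 = 8 + O²)
j(-651, 1727) - 2905038 = (8 + (-651)²) - 2905038 = (8 + 423801) - 2905038 = 423809 - 2905038 = -2481229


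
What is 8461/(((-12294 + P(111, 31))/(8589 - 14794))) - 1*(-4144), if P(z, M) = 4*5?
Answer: 6080233/722 ≈ 8421.4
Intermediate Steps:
P(z, M) = 20
8461/(((-12294 + P(111, 31))/(8589 - 14794))) - 1*(-4144) = 8461/(((-12294 + 20)/(8589 - 14794))) - 1*(-4144) = 8461/((-12274/(-6205))) + 4144 = 8461/((-12274*(-1/6205))) + 4144 = 8461/(722/365) + 4144 = 8461*(365/722) + 4144 = 3088265/722 + 4144 = 6080233/722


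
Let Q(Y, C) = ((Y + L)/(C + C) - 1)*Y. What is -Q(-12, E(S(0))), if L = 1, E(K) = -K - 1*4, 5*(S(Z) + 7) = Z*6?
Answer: -34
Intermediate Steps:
S(Z) = -7 + 6*Z/5 (S(Z) = -7 + (Z*6)/5 = -7 + (6*Z)/5 = -7 + 6*Z/5)
E(K) = -4 - K (E(K) = -K - 4 = -4 - K)
Q(Y, C) = Y*(-1 + (1 + Y)/(2*C)) (Q(Y, C) = ((Y + 1)/(C + C) - 1)*Y = ((1 + Y)/((2*C)) - 1)*Y = ((1 + Y)*(1/(2*C)) - 1)*Y = ((1 + Y)/(2*C) - 1)*Y = (-1 + (1 + Y)/(2*C))*Y = Y*(-1 + (1 + Y)/(2*C)))
-Q(-12, E(S(0))) = -(-12)*(1 - 12 - 2*(-4 - (-7 + (6/5)*0)))/(2*(-4 - (-7 + (6/5)*0))) = -(-12)*(1 - 12 - 2*(-4 - (-7 + 0)))/(2*(-4 - (-7 + 0))) = -(-12)*(1 - 12 - 2*(-4 - 1*(-7)))/(2*(-4 - 1*(-7))) = -(-12)*(1 - 12 - 2*(-4 + 7))/(2*(-4 + 7)) = -(-12)*(1 - 12 - 2*3)/(2*3) = -(-12)*(1 - 12 - 6)/(2*3) = -(-12)*(-17)/(2*3) = -1*34 = -34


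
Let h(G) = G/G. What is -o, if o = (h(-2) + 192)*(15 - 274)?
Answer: 49987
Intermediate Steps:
h(G) = 1
o = -49987 (o = (1 + 192)*(15 - 274) = 193*(-259) = -49987)
-o = -1*(-49987) = 49987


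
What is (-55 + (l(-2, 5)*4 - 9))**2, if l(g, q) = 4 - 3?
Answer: 3600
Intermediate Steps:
l(g, q) = 1
(-55 + (l(-2, 5)*4 - 9))**2 = (-55 + (1*4 - 9))**2 = (-55 + (4 - 9))**2 = (-55 - 5)**2 = (-60)**2 = 3600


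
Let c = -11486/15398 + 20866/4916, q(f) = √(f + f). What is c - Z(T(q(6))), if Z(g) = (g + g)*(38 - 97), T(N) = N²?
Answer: 26862792445/18924142 ≈ 1419.5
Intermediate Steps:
q(f) = √2*√f (q(f) = √(2*f) = √2*√f)
Z(g) = -118*g (Z(g) = (2*g)*(-59) = -118*g)
c = 66207373/18924142 (c = -11486*1/15398 + 20866*(1/4916) = -5743/7699 + 10433/2458 = 66207373/18924142 ≈ 3.4986)
c - Z(T(q(6))) = 66207373/18924142 - (-118)*(√2*√6)² = 66207373/18924142 - (-118)*(2*√3)² = 66207373/18924142 - (-118)*12 = 66207373/18924142 - 1*(-1416) = 66207373/18924142 + 1416 = 26862792445/18924142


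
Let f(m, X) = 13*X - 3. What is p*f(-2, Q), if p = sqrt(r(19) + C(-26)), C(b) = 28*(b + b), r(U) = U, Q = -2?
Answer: -29*I*sqrt(1437) ≈ -1099.3*I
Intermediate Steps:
f(m, X) = -3 + 13*X
C(b) = 56*b (C(b) = 28*(2*b) = 56*b)
p = I*sqrt(1437) (p = sqrt(19 + 56*(-26)) = sqrt(19 - 1456) = sqrt(-1437) = I*sqrt(1437) ≈ 37.908*I)
p*f(-2, Q) = (I*sqrt(1437))*(-3 + 13*(-2)) = (I*sqrt(1437))*(-3 - 26) = (I*sqrt(1437))*(-29) = -29*I*sqrt(1437)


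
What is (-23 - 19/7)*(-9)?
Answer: 1620/7 ≈ 231.43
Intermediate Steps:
(-23 - 19/7)*(-9) = -180/7*(-9) = 1620/7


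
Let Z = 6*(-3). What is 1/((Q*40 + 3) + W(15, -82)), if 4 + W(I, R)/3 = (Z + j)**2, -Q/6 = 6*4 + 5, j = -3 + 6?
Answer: -1/6294 ≈ -0.00015888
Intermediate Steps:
j = 3
Q = -174 (Q = -6*(6*4 + 5) = -6*(24 + 5) = -6*29 = -174)
Z = -18
W(I, R) = 663 (W(I, R) = -12 + 3*(-18 + 3)**2 = -12 + 3*(-15)**2 = -12 + 3*225 = -12 + 675 = 663)
1/((Q*40 + 3) + W(15, -82)) = 1/((-174*40 + 3) + 663) = 1/((-6960 + 3) + 663) = 1/(-6957 + 663) = 1/(-6294) = -1/6294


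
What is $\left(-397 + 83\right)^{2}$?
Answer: $98596$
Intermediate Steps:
$\left(-397 + 83\right)^{2} = \left(-314\right)^{2} = 98596$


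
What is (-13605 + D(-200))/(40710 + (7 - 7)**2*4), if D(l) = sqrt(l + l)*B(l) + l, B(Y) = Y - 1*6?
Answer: -2761/8142 - 412*I/4071 ≈ -0.33911 - 0.1012*I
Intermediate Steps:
B(Y) = -6 + Y (B(Y) = Y - 6 = -6 + Y)
D(l) = l + sqrt(2)*sqrt(l)*(-6 + l) (D(l) = sqrt(l + l)*(-6 + l) + l = sqrt(2*l)*(-6 + l) + l = (sqrt(2)*sqrt(l))*(-6 + l) + l = sqrt(2)*sqrt(l)*(-6 + l) + l = l + sqrt(2)*sqrt(l)*(-6 + l))
(-13605 + D(-200))/(40710 + (7 - 7)**2*4) = (-13605 + (-200 + sqrt(2)*sqrt(-200)*(-6 - 200)))/(40710 + (7 - 7)**2*4) = (-13605 + (-200 + sqrt(2)*(10*I*sqrt(2))*(-206)))/(40710 + 0**2*4) = (-13605 + (-200 - 4120*I))/(40710 + 0*4) = (-13805 - 4120*I)/(40710 + 0) = (-13805 - 4120*I)/40710 = (-13805 - 4120*I)*(1/40710) = -2761/8142 - 412*I/4071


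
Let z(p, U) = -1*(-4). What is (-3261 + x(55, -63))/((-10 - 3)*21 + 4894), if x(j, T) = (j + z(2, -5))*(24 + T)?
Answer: -5562/4621 ≈ -1.2036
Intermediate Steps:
z(p, U) = 4
x(j, T) = (4 + j)*(24 + T) (x(j, T) = (j + 4)*(24 + T) = (4 + j)*(24 + T))
(-3261 + x(55, -63))/((-10 - 3)*21 + 4894) = (-3261 + (96 + 4*(-63) + 24*55 - 63*55))/((-10 - 3)*21 + 4894) = (-3261 + (96 - 252 + 1320 - 3465))/(-13*21 + 4894) = (-3261 - 2301)/(-273 + 4894) = -5562/4621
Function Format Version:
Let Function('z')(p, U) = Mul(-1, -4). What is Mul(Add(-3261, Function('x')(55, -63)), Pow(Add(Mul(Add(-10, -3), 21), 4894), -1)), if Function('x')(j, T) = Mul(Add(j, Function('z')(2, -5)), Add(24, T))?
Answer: Rational(-5562, 4621) ≈ -1.2036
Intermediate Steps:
Function('z')(p, U) = 4
Function('x')(j, T) = Mul(Add(4, j), Add(24, T)) (Function('x')(j, T) = Mul(Add(j, 4), Add(24, T)) = Mul(Add(4, j), Add(24, T)))
Mul(Add(-3261, Function('x')(55, -63)), Pow(Add(Mul(Add(-10, -3), 21), 4894), -1)) = Mul(Add(-3261, Add(96, Mul(4, -63), Mul(24, 55), Mul(-63, 55))), Pow(Add(Mul(Add(-10, -3), 21), 4894), -1)) = Mul(Add(-3261, Add(96, -252, 1320, -3465)), Pow(Add(Mul(-13, 21), 4894), -1)) = Mul(Add(-3261, -2301), Pow(Add(-273, 4894), -1)) = Mul(-5562, Pow(4621, -1)) = Mul(-5562, Rational(1, 4621)) = Rational(-5562, 4621)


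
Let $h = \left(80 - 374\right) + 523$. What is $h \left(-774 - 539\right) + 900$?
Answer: $-299777$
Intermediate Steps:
$h = 229$ ($h = -294 + 523 = 229$)
$h \left(-774 - 539\right) + 900 = 229 \left(-774 - 539\right) + 900 = 229 \left(-1313\right) + 900 = -300677 + 900 = -299777$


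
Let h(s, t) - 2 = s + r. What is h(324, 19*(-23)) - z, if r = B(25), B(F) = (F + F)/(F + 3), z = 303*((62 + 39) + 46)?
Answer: -618985/14 ≈ -44213.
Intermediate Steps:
z = 44541 (z = 303*(101 + 46) = 303*147 = 44541)
B(F) = 2*F/(3 + F) (B(F) = (2*F)/(3 + F) = 2*F/(3 + F))
r = 25/14 (r = 2*25/(3 + 25) = 2*25/28 = 2*25*(1/28) = 25/14 ≈ 1.7857)
h(s, t) = 53/14 + s (h(s, t) = 2 + (s + 25/14) = 2 + (25/14 + s) = 53/14 + s)
h(324, 19*(-23)) - z = (53/14 + 324) - 1*44541 = 4589/14 - 44541 = -618985/14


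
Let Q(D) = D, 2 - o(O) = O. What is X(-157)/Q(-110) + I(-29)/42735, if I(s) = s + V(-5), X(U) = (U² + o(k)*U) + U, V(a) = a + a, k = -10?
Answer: -266159/1295 ≈ -205.53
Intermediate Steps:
o(O) = 2 - O
V(a) = 2*a
X(U) = U² + 13*U (X(U) = (U² + (2 - 1*(-10))*U) + U = (U² + (2 + 10)*U) + U = (U² + 12*U) + U = U² + 13*U)
I(s) = -10 + s (I(s) = s + 2*(-5) = s - 10 = -10 + s)
X(-157)/Q(-110) + I(-29)/42735 = -157*(13 - 157)/(-110) + (-10 - 29)/42735 = -157*(-144)*(-1/110) - 39*1/42735 = 22608*(-1/110) - 13/14245 = -11304/55 - 13/14245 = -266159/1295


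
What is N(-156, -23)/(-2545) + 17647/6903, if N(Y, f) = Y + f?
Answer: 46147252/17568135 ≈ 2.6268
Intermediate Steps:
N(-156, -23)/(-2545) + 17647/6903 = (-156 - 23)/(-2545) + 17647/6903 = -179*(-1/2545) + 17647*(1/6903) = 179/2545 + 17647/6903 = 46147252/17568135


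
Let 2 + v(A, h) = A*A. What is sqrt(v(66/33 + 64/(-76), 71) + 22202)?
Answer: 2*sqrt(2003671)/19 ≈ 149.00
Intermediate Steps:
v(A, h) = -2 + A**2 (v(A, h) = -2 + A*A = -2 + A**2)
sqrt(v(66/33 + 64/(-76), 71) + 22202) = sqrt((-2 + (66/33 + 64/(-76))**2) + 22202) = sqrt((-2 + (66*(1/33) + 64*(-1/76))**2) + 22202) = sqrt((-2 + (2 - 16/19)**2) + 22202) = sqrt((-2 + (22/19)**2) + 22202) = sqrt((-2 + 484/361) + 22202) = sqrt(-238/361 + 22202) = sqrt(8014684/361) = 2*sqrt(2003671)/19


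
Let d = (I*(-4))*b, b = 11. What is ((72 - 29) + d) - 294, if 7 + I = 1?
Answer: 13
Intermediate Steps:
I = -6 (I = -7 + 1 = -6)
d = 264 (d = -6*(-4)*11 = 24*11 = 264)
((72 - 29) + d) - 294 = ((72 - 29) + 264) - 294 = (43 + 264) - 294 = 307 - 294 = 13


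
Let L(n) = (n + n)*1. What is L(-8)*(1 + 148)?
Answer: -2384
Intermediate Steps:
L(n) = 2*n (L(n) = (2*n)*1 = 2*n)
L(-8)*(1 + 148) = (2*(-8))*(1 + 148) = -16*149 = -2384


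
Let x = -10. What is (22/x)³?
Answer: -1331/125 ≈ -10.648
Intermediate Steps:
(22/x)³ = (22/(-10))³ = (22*(-⅒))³ = (-11/5)³ = -1331/125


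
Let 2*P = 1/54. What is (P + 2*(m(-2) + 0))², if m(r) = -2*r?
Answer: 748225/11664 ≈ 64.148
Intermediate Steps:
P = 1/108 (P = (½)/54 = (½)*(1/54) = 1/108 ≈ 0.0092593)
(P + 2*(m(-2) + 0))² = (1/108 + 2*(-2*(-2) + 0))² = (1/108 + 2*(4 + 0))² = (1/108 + 2*4)² = (1/108 + 8)² = (865/108)² = 748225/11664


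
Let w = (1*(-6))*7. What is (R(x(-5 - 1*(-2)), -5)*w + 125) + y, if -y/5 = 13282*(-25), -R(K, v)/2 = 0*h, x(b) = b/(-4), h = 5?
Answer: 1660375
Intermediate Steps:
w = -42 (w = -6*7 = -42)
x(b) = -b/4 (x(b) = b*(-¼) = -b/4)
R(K, v) = 0 (R(K, v) = -0*5 = -2*0 = 0)
y = 1660250 (y = -66410*(-25) = -5*(-332050) = 1660250)
(R(x(-5 - 1*(-2)), -5)*w + 125) + y = (0*(-42) + 125) + 1660250 = (0 + 125) + 1660250 = 125 + 1660250 = 1660375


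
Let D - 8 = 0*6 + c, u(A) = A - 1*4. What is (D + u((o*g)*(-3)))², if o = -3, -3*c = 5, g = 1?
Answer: 1156/9 ≈ 128.44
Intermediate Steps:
c = -5/3 (c = -⅓*5 = -5/3 ≈ -1.6667)
u(A) = -4 + A (u(A) = A - 4 = -4 + A)
D = 19/3 (D = 8 + (0*6 - 5/3) = 8 + (0 - 5/3) = 8 - 5/3 = 19/3 ≈ 6.3333)
(D + u((o*g)*(-3)))² = (19/3 + (-4 - 3*1*(-3)))² = (19/3 + (-4 - 3*(-3)))² = (19/3 + (-4 + 9))² = (19/3 + 5)² = (34/3)² = 1156/9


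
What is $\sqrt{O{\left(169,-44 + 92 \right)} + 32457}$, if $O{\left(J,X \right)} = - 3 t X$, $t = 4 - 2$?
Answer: $\sqrt{32169} \approx 179.36$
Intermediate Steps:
$t = 2$
$O{\left(J,X \right)} = - 6 X$ ($O{\left(J,X \right)} = \left(-3\right) 2 X = - 6 X$)
$\sqrt{O{\left(169,-44 + 92 \right)} + 32457} = \sqrt{- 6 \left(-44 + 92\right) + 32457} = \sqrt{\left(-6\right) 48 + 32457} = \sqrt{-288 + 32457} = \sqrt{32169}$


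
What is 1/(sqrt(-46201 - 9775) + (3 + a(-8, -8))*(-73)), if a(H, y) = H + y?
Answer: 949/956577 - 2*I*sqrt(13994)/956577 ≈ 0.00099208 - 0.00024733*I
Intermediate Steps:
1/(sqrt(-46201 - 9775) + (3 + a(-8, -8))*(-73)) = 1/(sqrt(-46201 - 9775) + (3 + (-8 - 8))*(-73)) = 1/(sqrt(-55976) + (3 - 16)*(-73)) = 1/(2*I*sqrt(13994) - 13*(-73)) = 1/(2*I*sqrt(13994) + 949) = 1/(949 + 2*I*sqrt(13994))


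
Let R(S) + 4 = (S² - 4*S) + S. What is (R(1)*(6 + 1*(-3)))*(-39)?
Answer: 702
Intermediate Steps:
R(S) = -4 + S² - 3*S (R(S) = -4 + ((S² - 4*S) + S) = -4 + (S² - 3*S) = -4 + S² - 3*S)
(R(1)*(6 + 1*(-3)))*(-39) = ((-4 + 1² - 3*1)*(6 + 1*(-3)))*(-39) = ((-4 + 1 - 3)*(6 - 3))*(-39) = -6*3*(-39) = -18*(-39) = 702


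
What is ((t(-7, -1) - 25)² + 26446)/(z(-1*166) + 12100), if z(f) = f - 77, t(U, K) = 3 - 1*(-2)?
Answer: 26846/11857 ≈ 2.2641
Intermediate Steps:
t(U, K) = 5 (t(U, K) = 3 + 2 = 5)
z(f) = -77 + f
((t(-7, -1) - 25)² + 26446)/(z(-1*166) + 12100) = ((5 - 25)² + 26446)/((-77 - 1*166) + 12100) = ((-20)² + 26446)/((-77 - 166) + 12100) = (400 + 26446)/(-243 + 12100) = 26846/11857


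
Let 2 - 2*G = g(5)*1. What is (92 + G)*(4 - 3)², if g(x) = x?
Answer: 181/2 ≈ 90.500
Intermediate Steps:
G = -3/2 (G = 1 - 5/2 = -3/2 ≈ -1.5000)
(92 + G)*(4 - 3)² = (92 - 3/2)*(4 - 3)² = (181/2)*1² = (181/2)*1 = 181/2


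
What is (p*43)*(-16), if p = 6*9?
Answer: -37152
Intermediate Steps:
p = 54
(p*43)*(-16) = (54*43)*(-16) = 2322*(-16) = -37152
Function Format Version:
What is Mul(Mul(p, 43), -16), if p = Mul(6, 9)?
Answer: -37152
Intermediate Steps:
p = 54
Mul(Mul(p, 43), -16) = Mul(Mul(54, 43), -16) = Mul(2322, -16) = -37152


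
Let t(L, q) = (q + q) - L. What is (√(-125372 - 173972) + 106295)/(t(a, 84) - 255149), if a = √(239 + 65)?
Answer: -27103205395/65015310057 + 425180*√19/65015310057 - 1019924*I*√18709/65015310057 + 16*I*√355471/65015310057 ≈ -0.41685 - 0.0021456*I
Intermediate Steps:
a = 4*√19 (a = √304 = 4*√19 ≈ 17.436)
t(L, q) = -L + 2*q (t(L, q) = 2*q - L = -L + 2*q)
(√(-125372 - 173972) + 106295)/(t(a, 84) - 255149) = (√(-125372 - 173972) + 106295)/((-4*√19 + 2*84) - 255149) = (√(-299344) + 106295)/((-4*√19 + 168) - 255149) = (4*I*√18709 + 106295)/((168 - 4*√19) - 255149) = (106295 + 4*I*√18709)/(-254981 - 4*√19)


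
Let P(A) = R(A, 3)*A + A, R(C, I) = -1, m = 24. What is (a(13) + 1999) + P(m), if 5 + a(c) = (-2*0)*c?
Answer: 1994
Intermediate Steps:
P(A) = 0 (P(A) = -A + A = 0)
a(c) = -5 (a(c) = -5 + (-2*0)*c = -5 + 0*c = -5 + 0 = -5)
(a(13) + 1999) + P(m) = (-5 + 1999) + 0 = 1994 + 0 = 1994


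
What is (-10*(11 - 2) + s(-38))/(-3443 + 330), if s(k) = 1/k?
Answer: 311/10754 ≈ 0.028919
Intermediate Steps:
(-10*(11 - 2) + s(-38))/(-3443 + 330) = (-10*(11 - 2) + 1/(-38))/(-3443 + 330) = (-10*9 - 1/38)/(-3113) = (-90 - 1/38)*(-1/3113) = -3421/38*(-1/3113) = 311/10754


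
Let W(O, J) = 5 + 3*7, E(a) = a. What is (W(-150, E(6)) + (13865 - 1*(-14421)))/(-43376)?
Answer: -3539/5422 ≈ -0.65271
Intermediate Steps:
W(O, J) = 26 (W(O, J) = 5 + 21 = 26)
(W(-150, E(6)) + (13865 - 1*(-14421)))/(-43376) = (26 + (13865 - 1*(-14421)))/(-43376) = (26 + (13865 + 14421))*(-1/43376) = (26 + 28286)*(-1/43376) = 28312*(-1/43376) = -3539/5422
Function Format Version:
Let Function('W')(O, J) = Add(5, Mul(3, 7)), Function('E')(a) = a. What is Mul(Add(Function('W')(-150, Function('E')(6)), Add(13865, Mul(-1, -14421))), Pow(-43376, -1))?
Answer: Rational(-3539, 5422) ≈ -0.65271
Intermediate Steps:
Function('W')(O, J) = 26 (Function('W')(O, J) = Add(5, 21) = 26)
Mul(Add(Function('W')(-150, Function('E')(6)), Add(13865, Mul(-1, -14421))), Pow(-43376, -1)) = Mul(Add(26, Add(13865, Mul(-1, -14421))), Pow(-43376, -1)) = Mul(Add(26, Add(13865, 14421)), Rational(-1, 43376)) = Mul(Add(26, 28286), Rational(-1, 43376)) = Mul(28312, Rational(-1, 43376)) = Rational(-3539, 5422)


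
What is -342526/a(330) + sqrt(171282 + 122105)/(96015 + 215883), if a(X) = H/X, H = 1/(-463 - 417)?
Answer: 99469550400 + sqrt(293387)/311898 ≈ 9.9469e+10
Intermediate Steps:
H = -1/880 (H = 1/(-880) = -1/880 ≈ -0.0011364)
a(X) = -1/(880*X)
-342526/a(330) + sqrt(171282 + 122105)/(96015 + 215883) = -342526/((-1/880/330)) + sqrt(171282 + 122105)/(96015 + 215883) = -342526/((-1/880*1/330)) + sqrt(293387)/311898 = -342526/(-1/290400) + sqrt(293387)*(1/311898) = -342526*(-290400) + sqrt(293387)/311898 = 99469550400 + sqrt(293387)/311898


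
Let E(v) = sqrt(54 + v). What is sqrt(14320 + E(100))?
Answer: sqrt(14320 + sqrt(154)) ≈ 119.72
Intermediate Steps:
sqrt(14320 + E(100)) = sqrt(14320 + sqrt(54 + 100)) = sqrt(14320 + sqrt(154))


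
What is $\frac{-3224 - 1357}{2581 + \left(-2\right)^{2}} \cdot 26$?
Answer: $- \frac{119106}{2585} \approx -46.076$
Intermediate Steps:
$\frac{-3224 - 1357}{2581 + \left(-2\right)^{2}} \cdot 26 = - \frac{4581}{2581 + 4} \cdot 26 = - \frac{4581}{2585} \cdot 26 = \left(-4581\right) \frac{1}{2585} \cdot 26 = \left(- \frac{4581}{2585}\right) 26 = - \frac{119106}{2585}$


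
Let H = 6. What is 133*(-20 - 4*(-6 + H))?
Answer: -2660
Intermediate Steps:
133*(-20 - 4*(-6 + H)) = 133*(-20 - 4*(-6 + 6)) = 133*(-20 - 4*0) = 133*(-20 + 0) = 133*(-20) = -2660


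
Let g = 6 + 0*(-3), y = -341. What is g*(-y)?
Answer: 2046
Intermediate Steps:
g = 6 (g = 6 + 0 = 6)
g*(-y) = 6*(-1*(-341)) = 6*341 = 2046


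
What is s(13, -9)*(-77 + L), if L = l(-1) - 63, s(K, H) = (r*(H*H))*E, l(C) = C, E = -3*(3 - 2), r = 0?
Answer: 0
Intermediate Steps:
E = -3 (E = -3*1 = -3)
s(K, H) = 0 (s(K, H) = (0*(H*H))*(-3) = (0*H²)*(-3) = 0*(-3) = 0)
L = -64 (L = -1 - 63 = -64)
s(13, -9)*(-77 + L) = 0*(-77 - 64) = 0*(-141) = 0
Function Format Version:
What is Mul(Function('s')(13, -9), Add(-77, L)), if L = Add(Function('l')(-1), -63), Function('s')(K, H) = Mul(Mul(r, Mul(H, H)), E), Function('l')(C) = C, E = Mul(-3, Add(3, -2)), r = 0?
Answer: 0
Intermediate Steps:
E = -3 (E = Mul(-3, 1) = -3)
Function('s')(K, H) = 0 (Function('s')(K, H) = Mul(Mul(0, Mul(H, H)), -3) = Mul(Mul(0, Pow(H, 2)), -3) = Mul(0, -3) = 0)
L = -64 (L = Add(-1, -63) = -64)
Mul(Function('s')(13, -9), Add(-77, L)) = Mul(0, Add(-77, -64)) = Mul(0, -141) = 0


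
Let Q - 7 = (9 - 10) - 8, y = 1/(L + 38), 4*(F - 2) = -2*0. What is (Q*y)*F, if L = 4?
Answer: -2/21 ≈ -0.095238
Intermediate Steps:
F = 2 (F = 2 + (-2*0)/4 = 2 + (¼)*0 = 2 + 0 = 2)
y = 1/42 (y = 1/(4 + 38) = 1/42 ≈ 0.023810)
Q = -2 (Q = 7 + ((9 - 10) - 8) = 7 + (-1 - 8) = 7 - 9 = -2)
(Q*y)*F = -2*1/42*2 = -1/21*2 = -2/21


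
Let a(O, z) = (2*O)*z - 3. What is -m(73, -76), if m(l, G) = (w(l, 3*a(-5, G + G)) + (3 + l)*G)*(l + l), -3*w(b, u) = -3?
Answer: 843150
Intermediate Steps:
a(O, z) = -3 + 2*O*z (a(O, z) = 2*O*z - 3 = -3 + 2*O*z)
w(b, u) = 1 (w(b, u) = -1/3*(-3) = 1)
m(l, G) = 2*l*(1 + G*(3 + l)) (m(l, G) = (1 + (3 + l)*G)*(l + l) = (1 + G*(3 + l))*(2*l) = 2*l*(1 + G*(3 + l)))
-m(73, -76) = -2*73*(1 + 3*(-76) - 76*73) = -2*73*(1 - 228 - 5548) = -2*73*(-5775) = -1*(-843150) = 843150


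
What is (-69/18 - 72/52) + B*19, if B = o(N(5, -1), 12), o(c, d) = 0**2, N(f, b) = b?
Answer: -407/78 ≈ -5.2179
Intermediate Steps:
o(c, d) = 0
B = 0
(-69/18 - 72/52) + B*19 = (-69/18 - 72/52) + 0*19 = (-69*1/18 - 72*1/52) + 0 = (-23/6 - 18/13) + 0 = -407/78 + 0 = -407/78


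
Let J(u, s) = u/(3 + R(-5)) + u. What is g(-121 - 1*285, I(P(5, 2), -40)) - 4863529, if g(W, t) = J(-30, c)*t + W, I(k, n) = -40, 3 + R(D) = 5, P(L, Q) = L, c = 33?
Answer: -4862495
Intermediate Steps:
R(D) = 2 (R(D) = -3 + 5 = 2)
J(u, s) = 6*u/5 (J(u, s) = u/(3 + 2) + u = u/5 + u = 6*u/5)
g(W, t) = W - 36*t (g(W, t) = ((6/5)*(-30))*t + W = -36*t + W = W - 36*t)
g(-121 - 1*285, I(P(5, 2), -40)) - 4863529 = ((-121 - 1*285) - 36*(-40)) - 4863529 = ((-121 - 285) + 1440) - 4863529 = (-406 + 1440) - 4863529 = 1034 - 4863529 = -4862495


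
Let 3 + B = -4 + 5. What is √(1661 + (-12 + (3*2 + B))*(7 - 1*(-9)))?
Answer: √1533 ≈ 39.154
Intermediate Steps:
B = -2 (B = -3 + (-4 + 5) = -3 + 1 = -2)
√(1661 + (-12 + (3*2 + B))*(7 - 1*(-9))) = √(1661 + (-12 + (3*2 - 2))*(7 - 1*(-9))) = √(1661 + (-12 + (6 - 2))*(7 + 9)) = √(1661 + (-12 + 4)*16) = √(1661 - 8*16) = √(1661 - 128) = √1533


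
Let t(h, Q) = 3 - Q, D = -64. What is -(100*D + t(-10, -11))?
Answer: 6386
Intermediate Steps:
-(100*D + t(-10, -11)) = -(100*(-64) + (3 - 1*(-11))) = -(-6400 + (3 + 11)) = -(-6400 + 14) = -1*(-6386) = 6386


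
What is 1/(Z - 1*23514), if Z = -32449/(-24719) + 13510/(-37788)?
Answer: -467040786/10981550927443 ≈ -4.2530e-5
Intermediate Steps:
Z = 446114561/467040786 (Z = -32449*(-1/24719) + 13510*(-1/37788) = 32449/24719 - 6755/18894 = 446114561/467040786 ≈ 0.95519)
1/(Z - 1*23514) = 1/(446114561/467040786 - 1*23514) = 1/(446114561/467040786 - 23514) = 1/(-10981550927443/467040786) = -467040786/10981550927443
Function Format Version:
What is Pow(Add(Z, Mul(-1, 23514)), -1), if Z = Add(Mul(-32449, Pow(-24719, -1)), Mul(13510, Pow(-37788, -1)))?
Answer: Rational(-467040786, 10981550927443) ≈ -4.2530e-5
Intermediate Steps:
Z = Rational(446114561, 467040786) (Z = Add(Mul(-32449, Rational(-1, 24719)), Mul(13510, Rational(-1, 37788))) = Add(Rational(32449, 24719), Rational(-6755, 18894)) = Rational(446114561, 467040786) ≈ 0.95519)
Pow(Add(Z, Mul(-1, 23514)), -1) = Pow(Add(Rational(446114561, 467040786), Mul(-1, 23514)), -1) = Pow(Add(Rational(446114561, 467040786), -23514), -1) = Pow(Rational(-10981550927443, 467040786), -1) = Rational(-467040786, 10981550927443)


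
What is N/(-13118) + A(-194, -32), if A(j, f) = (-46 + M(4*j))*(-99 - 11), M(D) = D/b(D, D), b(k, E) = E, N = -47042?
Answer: 32490571/6559 ≈ 4953.6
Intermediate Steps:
M(D) = 1 (M(D) = D/D = 1)
A(j, f) = 4950 (A(j, f) = (-46 + 1)*(-99 - 11) = -45*(-110) = 4950)
N/(-13118) + A(-194, -32) = -47042/(-13118) + 4950 = -47042*(-1/13118) + 4950 = 23521/6559 + 4950 = 32490571/6559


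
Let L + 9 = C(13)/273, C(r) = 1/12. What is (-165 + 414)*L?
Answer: -2447089/1092 ≈ -2240.9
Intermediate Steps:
C(r) = 1/12
L = -29483/3276 (L = -9 + (1/12)/273 = -9 + (1/12)*(1/273) = -9 + 1/3276 = -29483/3276 ≈ -8.9997)
(-165 + 414)*L = (-165 + 414)*(-29483/3276) = 249*(-29483/3276) = -2447089/1092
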